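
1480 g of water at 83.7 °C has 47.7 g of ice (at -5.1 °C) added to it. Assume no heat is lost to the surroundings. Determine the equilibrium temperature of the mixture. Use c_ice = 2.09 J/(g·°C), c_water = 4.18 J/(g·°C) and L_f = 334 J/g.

T_f ≈ 78.5 °C

Taking heat into each body as positive, Σ m c ΔT = 0:
ice -5.1→0 °C: 47.7·2.09·5.1 = 508.43; fusion: m_ice L_f = 47.7·334 = 15932; warm the meltwater: 199.39 T; water: 6186.4(T − 83.7)
6385.8 T = 517802 − 16440 = 501361
T ≈ 78.51 °C. Since T > 0 °C, the all-ice-melts assumption holds.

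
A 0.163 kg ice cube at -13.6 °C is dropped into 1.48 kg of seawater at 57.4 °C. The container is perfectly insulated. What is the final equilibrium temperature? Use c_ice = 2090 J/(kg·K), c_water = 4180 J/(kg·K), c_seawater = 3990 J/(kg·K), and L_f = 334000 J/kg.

Energy conservation, ΣQ = 0:
warm ice to 0 °C: 0.163×2090×(0 − (-13.6)) = 4633.1
  fusion: m_ice L_f = 0.163×334000 = 54442
  meltwater 0→T: 0.163×4180×T = 681.34 T
  seawater: 5905.2(T − 57.4)
6586.5 T = 338958 − 59075 = 279883
T ≈ 42.49 °C. Since T > 0 °C, the all-ice-melts assumption holds.

T_f ≈ 42.5 °C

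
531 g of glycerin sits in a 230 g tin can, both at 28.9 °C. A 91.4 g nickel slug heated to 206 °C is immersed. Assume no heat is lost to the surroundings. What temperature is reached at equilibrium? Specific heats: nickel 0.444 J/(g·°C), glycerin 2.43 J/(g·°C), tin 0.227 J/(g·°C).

Setting the total heat transfer to zero:
91.4*0.444*(T − 206) + 531*2.43*(T − 28.9) + 230*0.227*(T − 28.9) = 0
1383.1 T = 47159
T = 47159 / 1383.1 = 34.1 °C

T_f ≈ 34.1 °C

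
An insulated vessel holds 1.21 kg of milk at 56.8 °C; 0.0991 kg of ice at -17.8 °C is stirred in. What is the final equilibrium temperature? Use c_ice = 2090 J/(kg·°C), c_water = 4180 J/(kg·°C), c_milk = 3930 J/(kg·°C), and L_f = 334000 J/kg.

Energy conservation, ΣQ = 0:
warm ice to 0 °C: 0.0991·2090·(0 − (-17.8)) = 3686.7
  fusion: m_ice L_f = 0.0991·334000 = 33099
  meltwater 0→T: 0.0991·4180·T = 414.24 T
  milk cools: 1.21·3930·(T − 56.8) = 4755.3(T − 56.8)
5169.5 T = 270101 − 36786 = 233315
T ≈ 45.13 °C — above 0 °C, consistent with complete melting.

T_f ≈ 45.1 °C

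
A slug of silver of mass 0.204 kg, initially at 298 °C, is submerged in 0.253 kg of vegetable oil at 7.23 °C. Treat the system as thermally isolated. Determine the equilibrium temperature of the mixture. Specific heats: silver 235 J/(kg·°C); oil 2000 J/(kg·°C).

Taking heat into each body as positive, Σ m c ΔT = 0:
0.204×235×(T − 298) + 0.253×2000×(T − 7.23) = 0
47.94(T − 298) + 506(T − 7.23) = 0
(47.94 + 506) T = 47.94×298 + 506×7.23
T = 17944 / 553.94 = 32.4 °C

T_f ≈ 32.4 °C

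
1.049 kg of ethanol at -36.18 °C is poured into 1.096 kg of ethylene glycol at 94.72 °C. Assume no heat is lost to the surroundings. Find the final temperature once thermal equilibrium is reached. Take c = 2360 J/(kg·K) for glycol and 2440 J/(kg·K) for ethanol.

T_f ≈ 29.6 °C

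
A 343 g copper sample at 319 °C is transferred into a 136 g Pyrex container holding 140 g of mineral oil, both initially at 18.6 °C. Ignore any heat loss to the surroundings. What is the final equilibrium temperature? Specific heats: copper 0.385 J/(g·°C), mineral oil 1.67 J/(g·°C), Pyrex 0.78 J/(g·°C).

T_f ≈ 102.7 °C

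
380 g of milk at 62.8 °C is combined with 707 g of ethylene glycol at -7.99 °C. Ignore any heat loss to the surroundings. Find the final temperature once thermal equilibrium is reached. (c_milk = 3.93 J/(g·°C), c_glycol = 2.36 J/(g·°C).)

T_f ≈ 25.4 °C

Taking heat into each body as positive, Σ m c ΔT = 0:
380·3.93·(T − 62.8) + 707·2.36·(T − (-7.99)) = 0
3161.9 T = 80454
T = 80454/3161.9 ≈ 25.44 °C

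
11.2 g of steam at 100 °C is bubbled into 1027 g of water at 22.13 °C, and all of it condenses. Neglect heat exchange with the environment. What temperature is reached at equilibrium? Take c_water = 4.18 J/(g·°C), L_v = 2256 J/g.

T_f ≈ 28.8 °C

Net heat exchanged in the isolated system is zero:
steam→water at 100 °C releases m L_v = 11.2×2256 = 25267; condensate cools 100→T: 11.2×4.18×(T − 100) = 46.82(T − 100); water warms: 1027×4.18×(T − 22.13) = 4292.9(T − 22.13)
4339.7 T = 25267 + 4681.6 + 95001 = 124950
T ≈ 28.79 °C, under the boiling point, so the assumption holds.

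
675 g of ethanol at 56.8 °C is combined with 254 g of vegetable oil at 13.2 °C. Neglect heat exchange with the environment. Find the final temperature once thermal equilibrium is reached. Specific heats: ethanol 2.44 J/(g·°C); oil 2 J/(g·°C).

T_f ≈ 46.5 °C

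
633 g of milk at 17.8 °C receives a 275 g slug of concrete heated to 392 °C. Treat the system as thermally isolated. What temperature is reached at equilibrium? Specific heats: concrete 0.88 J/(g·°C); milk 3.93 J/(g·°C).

Energy conservation, ΣQ = 0:
275*0.88*(T − 392) + 633*3.93*(T − 17.8) = 0
2729.7 T = 139145
T = 139145 / 2729.7 = 51 °C

T_f ≈ 51.0 °C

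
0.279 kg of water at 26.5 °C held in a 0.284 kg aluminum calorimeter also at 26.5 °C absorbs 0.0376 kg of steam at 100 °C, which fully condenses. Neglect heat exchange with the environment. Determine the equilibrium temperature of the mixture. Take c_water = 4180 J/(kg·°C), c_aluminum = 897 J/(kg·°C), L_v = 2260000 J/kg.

T_f ≈ 87.7 °C

Heat gained plus heat lost sum to zero:
latent heat released on condensation: 0.0376×2260000 = 84976; condensate cools 100→T: 0.0376×4180×(T − 100) = 157.17(T − 100); water warms: 0.279×4180×(T − 26.5) = 1166.2(T − 26.5); cup: 254.75(T − 26.5)
1578.1 T = 84976 + 15717 + 37656 = 138348
T ≈ 87.67 °C (< 100 °C, so full condensation is consistent).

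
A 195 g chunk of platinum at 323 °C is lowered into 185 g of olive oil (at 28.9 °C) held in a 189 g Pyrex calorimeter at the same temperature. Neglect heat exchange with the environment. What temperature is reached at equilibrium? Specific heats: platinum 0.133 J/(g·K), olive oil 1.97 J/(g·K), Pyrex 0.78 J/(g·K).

Energy conservation, ΣQ = 0:
195·0.133·(T − 323) + 185·1.97·(T − 28.9) + 189·0.78·(T − 28.9) = 0
25.94(T − 323) + 364.45(T − 28.9) + 147.42(T − 28.9) = 0
537.81 T = 23170
T = 23170 / 537.81 = 43.1 °C

T_f ≈ 43.1 °C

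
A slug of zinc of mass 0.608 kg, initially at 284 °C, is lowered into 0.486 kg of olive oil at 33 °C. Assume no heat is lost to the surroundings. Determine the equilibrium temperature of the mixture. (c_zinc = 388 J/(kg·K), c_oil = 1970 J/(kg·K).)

Set heat shed by the hot body equal to heat absorbed by the cold body:
0.608*388*(284 − T) = 0.486*1970*(T − 33)
235.9(284 − T) = 957.42(T − 33)
1193.3 T = 98592  ⇒  T ≈ 82.62 °C

T_f ≈ 82.6 °C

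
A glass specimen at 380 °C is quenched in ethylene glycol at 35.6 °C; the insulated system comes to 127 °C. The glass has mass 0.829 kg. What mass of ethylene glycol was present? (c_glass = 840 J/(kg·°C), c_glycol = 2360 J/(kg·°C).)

Heat lost by the glass = heat gained by the glycol:
0.829·840·(380 − 127) = m·2360·(127 − 35.6)
215704 m = 176179  ⇒  m ≈ 0.8168 kg

m ≈ 0.817 kg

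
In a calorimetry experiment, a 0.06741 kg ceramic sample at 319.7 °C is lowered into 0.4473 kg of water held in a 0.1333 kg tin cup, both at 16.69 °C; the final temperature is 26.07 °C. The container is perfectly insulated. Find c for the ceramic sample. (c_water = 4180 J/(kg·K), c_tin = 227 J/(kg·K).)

c ≈ 900 J/(kg·K)

Energy conservation, ΣQ = 0:
0.06741·c·(26.07 − 319.7) + 0.4473·4180·(26.07 − 16.69) + 0.1333·227·(26.07 − 16.69) = 0
-19.79 c = -17822
c = -17822/-19.79 ≈ 900.4 J/(kg·K)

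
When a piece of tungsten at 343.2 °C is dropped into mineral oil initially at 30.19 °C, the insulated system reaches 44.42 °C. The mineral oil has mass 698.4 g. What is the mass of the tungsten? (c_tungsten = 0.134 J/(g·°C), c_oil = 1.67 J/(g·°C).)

Heat lost by the tungsten = heat gained by the oil:
m×0.134×(343.2 − 44.42) = 698.4×1.67×(44.42 − 30.19)
40.04 m = 16597  ⇒  m ≈ 414.5 g

m ≈ 415 g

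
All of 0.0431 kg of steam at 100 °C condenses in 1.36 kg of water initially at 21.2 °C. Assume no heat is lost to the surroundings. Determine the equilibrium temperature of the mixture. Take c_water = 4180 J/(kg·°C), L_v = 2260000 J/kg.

Conservation of energy gives ΣQ = 0:
latent heat released on condensation: 0.0431×2260000 = 97406; condensed water 100 °C→T: 180.16(T − 100); water warms: 1.36×4180×(T − 21.2) = 5684.8(T − 21.2)
5865 T = 97406 + 18016 + 120518 = 235940
T ≈ 40.23 °C — below 100 °C, confirming all the steam condensed.

T_f ≈ 40.2 °C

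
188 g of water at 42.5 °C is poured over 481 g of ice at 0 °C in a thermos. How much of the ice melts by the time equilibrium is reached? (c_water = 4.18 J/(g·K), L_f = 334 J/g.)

m_melted ≈ 100 g

Heat available from the water dropping to 0 °C: 188·4.18·42.5 = 33398 J.
Fully melting the ice requires m_ice L_f = 481·334 = 160654 J.
That's not enough to melt it all — equilibrium is at 0 °C with ice remaining.
m_melted·334 = 33398  ⇒  m_melted ≈ 99.99 g.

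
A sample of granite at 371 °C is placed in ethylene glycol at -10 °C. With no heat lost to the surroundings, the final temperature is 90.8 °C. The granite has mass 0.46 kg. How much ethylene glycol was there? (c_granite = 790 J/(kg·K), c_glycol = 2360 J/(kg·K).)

m ≈ 0.428 kg

Conservation of energy gives ΣQ = 0:
0.46×790×(90.8 − 371) + m×2360×(90.8 − (-10)) = 0
237888 m = 101825
m = 101825/237888 ≈ 0.428 kg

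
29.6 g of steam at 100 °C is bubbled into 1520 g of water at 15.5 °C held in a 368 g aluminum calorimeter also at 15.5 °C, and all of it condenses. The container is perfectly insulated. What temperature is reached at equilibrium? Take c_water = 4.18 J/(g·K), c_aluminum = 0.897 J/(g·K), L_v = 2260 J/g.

T_f ≈ 26.9 °C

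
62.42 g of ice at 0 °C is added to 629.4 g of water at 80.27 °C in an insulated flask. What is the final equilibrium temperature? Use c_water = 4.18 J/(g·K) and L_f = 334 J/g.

T_f ≈ 65.8 °C

Sum of m c ΔT and latent-heat terms is zero:
melt ice: 62.42×334 = 20848
  warm the meltwater: 260.92 T
  water cools: 629.4×4.18×(T − 80.27) = 2630.9(T − 80.27)
2891.8 T = 211182 − 20848 = 190333
T ≈ 65.82 °C — above 0 °C, consistent with complete melting.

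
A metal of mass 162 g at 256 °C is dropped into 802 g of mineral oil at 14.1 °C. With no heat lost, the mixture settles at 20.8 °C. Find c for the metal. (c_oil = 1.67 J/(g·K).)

c ≈ 0.236 J/(g·K)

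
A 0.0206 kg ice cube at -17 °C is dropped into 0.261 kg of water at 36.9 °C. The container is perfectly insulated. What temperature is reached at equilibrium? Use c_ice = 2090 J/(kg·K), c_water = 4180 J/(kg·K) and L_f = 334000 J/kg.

T_f ≈ 27.7 °C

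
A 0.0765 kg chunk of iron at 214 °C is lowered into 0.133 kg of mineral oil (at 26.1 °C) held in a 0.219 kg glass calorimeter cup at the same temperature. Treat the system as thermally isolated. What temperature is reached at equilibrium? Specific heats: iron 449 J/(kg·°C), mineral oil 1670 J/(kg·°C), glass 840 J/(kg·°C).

T_f ≈ 40.8 °C

Net heat exchanged in the isolated system is zero:
0.0765×449×(T − 214) + 0.133×1670×(T − 26.1) + 0.219×840×(T − 26.1) = 0
34.35(T − 214) + 222.11(T − 26.1) + 183.96(T − 26.1) = 0
(34.35 + 222.11 + 183.96) T = 34.35×214 + 222.11×26.1 + 183.96×26.1
T = 17949 / 440.42 = 40.8 °C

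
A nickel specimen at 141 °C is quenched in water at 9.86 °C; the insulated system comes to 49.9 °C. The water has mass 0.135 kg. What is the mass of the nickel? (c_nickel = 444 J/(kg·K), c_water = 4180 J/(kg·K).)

Taking heat into each body as positive, Σ m c ΔT = 0:
m×444×(49.9 − 141) + 0.135×4180×(49.9 − 9.86) = 0
-40448 m = -22595
m = -22595/-40448 ≈ 0.5586 kg

m ≈ 0.559 kg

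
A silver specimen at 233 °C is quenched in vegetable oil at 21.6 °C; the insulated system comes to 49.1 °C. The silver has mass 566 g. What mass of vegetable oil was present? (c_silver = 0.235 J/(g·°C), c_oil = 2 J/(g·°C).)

m ≈ 445 g

Heat lost by the silver = heat gained by the oil:
566×0.235×(233 − 49.1) = m×2×(49.1 − 21.6)
55 m = 24461  ⇒  m ≈ 444.7 g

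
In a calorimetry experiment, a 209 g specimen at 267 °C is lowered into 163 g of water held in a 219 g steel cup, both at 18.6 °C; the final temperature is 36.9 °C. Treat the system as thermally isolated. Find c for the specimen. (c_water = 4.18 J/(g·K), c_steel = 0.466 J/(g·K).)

Let T be the final temperature. ΣQ_i = 0:
209×c×(36.9 − 267) + 163×4.18×(36.9 − 18.6) + 219×0.466×(36.9 − 18.6) = 0
-48091 c = -14336
c = -14336/-48091 ≈ 0.2981 J/(g·K)

c ≈ 0.298 J/(g·K)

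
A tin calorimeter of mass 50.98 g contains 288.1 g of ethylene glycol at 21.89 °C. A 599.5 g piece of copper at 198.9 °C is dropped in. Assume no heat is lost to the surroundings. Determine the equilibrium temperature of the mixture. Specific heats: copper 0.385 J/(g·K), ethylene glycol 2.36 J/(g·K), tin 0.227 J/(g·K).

Energy conservation, ΣQ = 0:
599.5×0.385×(T − 198.9) + 288.1×2.36×(T − 21.89) + 50.98×0.227×(T − 21.89) = 0
230.81(T − 198.9) + 679.92(T − 21.89) + 11.57(T − 21.89) = 0
(230.81 + 679.92 + 11.57) T = 230.81×198.9 + 679.92×21.89 + 11.57×21.89
T = 61044 / 922.3 = 66.2 °C

T_f ≈ 66.2 °C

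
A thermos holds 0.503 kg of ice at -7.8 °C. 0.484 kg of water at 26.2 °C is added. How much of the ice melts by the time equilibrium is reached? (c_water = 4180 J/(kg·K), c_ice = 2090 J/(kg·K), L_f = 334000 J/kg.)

m_melted ≈ 0.134 kg

Water can give up m c ΔT = 0.484·4180·26.2 = 53006 J before reaching 0 °C.
Of that, 0.503·2090·7.8 = 8199.9 J goes to bring the ice to 0 °C, leaving 44806 J.
To melt every bit of ice: 0.503·334000 = 168002 J.
Since 44806 < 168002 J, not all the ice melts; equilibrium is at 0 °C.
Mass melted = 44806/334000 ≈ 0.1341 kg.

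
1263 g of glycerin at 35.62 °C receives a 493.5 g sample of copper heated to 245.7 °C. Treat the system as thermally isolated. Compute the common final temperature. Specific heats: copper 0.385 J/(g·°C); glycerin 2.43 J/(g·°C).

T_f ≈ 47.9 °C

T_f = Σ m_i c_i T_i / Σ m_i c_i:
T_f = (190×245.7 + 3069.1×35.62) / (190 + 3069.1)
    = 156003 / 3259.1 ≈ 47.87 °C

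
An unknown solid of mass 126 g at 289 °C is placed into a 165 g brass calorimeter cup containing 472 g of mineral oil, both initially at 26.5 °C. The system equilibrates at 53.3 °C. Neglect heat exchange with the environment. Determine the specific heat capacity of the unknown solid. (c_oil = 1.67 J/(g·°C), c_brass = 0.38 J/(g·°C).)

c ≈ 0.768 J/(g·°C)

Heat gained plus heat lost sum to zero:
126·c·(53.3 − 289) + 472·1.67·(53.3 − 26.5) + 165·0.38·(53.3 − 26.5) = 0
-29698 c = -22805
c = -22805/-29698 ≈ 0.7679 J/(g·°C)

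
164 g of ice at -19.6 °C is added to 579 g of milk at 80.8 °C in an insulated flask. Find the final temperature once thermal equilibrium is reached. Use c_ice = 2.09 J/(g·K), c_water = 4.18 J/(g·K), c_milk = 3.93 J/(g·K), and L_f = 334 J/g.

T_f ≈ 41.3 °C

Taking heat into each body as positive, Σ m c ΔT = 0:
ice -19.6→0 °C: 164×2.09×19.6 = 6718.1
  latent heat to melt: 164×334 = 54776
  meltwater 0→T: 164×4.18×T = 685.52 T
  milk: 2275.5(T − 80.8)
2961 T = 183858 − 61494 = 122364
T ≈ 41.33 °C (positive, so assuming full melt was valid).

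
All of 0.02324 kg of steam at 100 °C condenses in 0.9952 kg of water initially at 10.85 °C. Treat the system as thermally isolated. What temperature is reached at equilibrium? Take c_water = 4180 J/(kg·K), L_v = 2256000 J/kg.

T_f ≈ 25.2 °C

Sum of m c ΔT and latent-heat terms is zero:
steam→water at 100 °C releases m L_v = 0.02324×2256000 = 52429; condensate cools 100→T: 0.02324×4180×(T − 100) = 97.14(T − 100); water warms: 0.9952×4180×(T − 10.85) = 4159.9(T − 10.85)
4257.1 T = 52429 + 9714.3 + 45135 = 107279
T ≈ 25.20 °C, under the boiling point, so the assumption holds.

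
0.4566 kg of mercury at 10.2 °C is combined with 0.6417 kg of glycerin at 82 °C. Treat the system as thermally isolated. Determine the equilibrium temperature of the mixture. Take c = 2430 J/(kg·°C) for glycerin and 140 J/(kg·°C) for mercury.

Set heat shed by the hot body equal to heat absorbed by the cold body:
0.6417×2430×(82 − T) = 0.4566×140×(T − 10.2)
1559.3(82 − T) = 63.92(T − 10.2)
1623.3 T = 128517  ⇒  T ≈ 79.17 °C

T_f ≈ 79.2 °C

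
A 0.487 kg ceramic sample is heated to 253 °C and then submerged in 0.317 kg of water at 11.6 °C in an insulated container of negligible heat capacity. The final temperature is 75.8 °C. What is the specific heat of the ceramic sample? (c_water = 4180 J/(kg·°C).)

c ≈ 986 J/(kg·°C)

Let T be the final temperature. ΣQ_i = 0:
0.487×c×(75.8 − 253) + 0.317×4180×(75.8 − 11.6) = 0
-86.3 c = -85069
c = -85069/-86.3 ≈ 985.8 J/(kg·°C)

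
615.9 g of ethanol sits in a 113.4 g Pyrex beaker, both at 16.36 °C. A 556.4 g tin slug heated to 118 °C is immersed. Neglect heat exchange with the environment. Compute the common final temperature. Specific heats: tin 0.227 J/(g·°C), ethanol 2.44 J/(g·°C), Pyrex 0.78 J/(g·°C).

T_f is the heat-capacity-weighted average of the initial temperatures:
T_f = (126.3·118 + 1502.8·16.36 + 88.45·16.36) / (126.3 + 1502.8 + 88.45)
    = 40937 / 1717.6 ≈ 23.83 °C

T_f ≈ 23.8 °C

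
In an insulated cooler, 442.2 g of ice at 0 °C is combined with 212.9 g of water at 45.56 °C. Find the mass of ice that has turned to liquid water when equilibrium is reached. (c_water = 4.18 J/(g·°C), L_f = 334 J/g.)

m_melted ≈ 121 g

Heat available from the water dropping to 0 °C: 212.9·4.18·45.56 = 40545 J.
To melt every bit of ice: 442.2·334 = 147695 J.
That's not enough to melt it all — equilibrium is at 0 °C with ice remaining.
Mass melted = 40545/334 ≈ 121.4 g.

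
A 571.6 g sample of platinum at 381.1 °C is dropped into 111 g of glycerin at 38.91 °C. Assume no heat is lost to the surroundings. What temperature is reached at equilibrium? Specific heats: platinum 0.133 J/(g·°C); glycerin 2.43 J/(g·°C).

T_f ≈ 114.1 °C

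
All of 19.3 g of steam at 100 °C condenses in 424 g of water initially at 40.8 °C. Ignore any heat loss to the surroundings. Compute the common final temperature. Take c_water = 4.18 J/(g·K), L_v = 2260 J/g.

T_f ≈ 66.9 °C

Sum of m c ΔT and latent-heat terms is zero:
latent heat released on condensation: 19.3×2260 = 43618; condensate cools 100→T: 19.3×4.18×(T − 100) = 80.67(T − 100); original water: 1772.3(T − 40.8)
1853 T = 43618 + 8067.4 + 72311 = 123996
T ≈ 66.92 °C, under the boiling point, so the assumption holds.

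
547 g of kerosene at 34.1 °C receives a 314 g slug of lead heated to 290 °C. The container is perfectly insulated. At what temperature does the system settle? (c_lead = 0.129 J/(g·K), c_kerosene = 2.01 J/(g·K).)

Net heat exchanged in the isolated system is zero:
314×0.129×(T − 290) + 547×2.01×(T − 34.1) = 0
40.51(T − 290) + 1099.5(T − 34.1) = 0
(40.51 + 1099.5) T = 40.51×290 + 1099.5×34.1
T ≈ 43.19 °C

T_f ≈ 43.2 °C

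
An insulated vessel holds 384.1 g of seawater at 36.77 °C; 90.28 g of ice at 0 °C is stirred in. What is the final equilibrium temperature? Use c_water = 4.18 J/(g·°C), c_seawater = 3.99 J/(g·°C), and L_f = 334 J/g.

T_f ≈ 13.7 °C

Let T be the final temperature. ΣQ_i = 0:
melt ice: 90.28·334 = 30154; warm the meltwater: 377.37 T; seawater cools: 384.1·3.99·(T − 36.77) = 1532.6(T − 36.77)
1909.9 T = 56352 − 30154 = 26199
T ≈ 13.72 °C. Since T > 0 °C, the all-ice-melts assumption holds.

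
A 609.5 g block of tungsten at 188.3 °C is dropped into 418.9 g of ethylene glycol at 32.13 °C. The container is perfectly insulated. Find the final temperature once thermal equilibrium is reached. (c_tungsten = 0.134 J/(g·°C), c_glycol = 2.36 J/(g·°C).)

T_f ≈ 44.0 °C

T_f = Σ m_i c_i T_i / Σ m_i c_i:
T_f = (81.67·188.3 + 988.6·32.13) / (81.67 + 988.6)
    = 47143 / 1070.3 ≈ 44.05 °C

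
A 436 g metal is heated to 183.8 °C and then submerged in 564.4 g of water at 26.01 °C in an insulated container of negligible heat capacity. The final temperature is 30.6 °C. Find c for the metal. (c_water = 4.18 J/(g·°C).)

c ≈ 0.162 J/(g·°C)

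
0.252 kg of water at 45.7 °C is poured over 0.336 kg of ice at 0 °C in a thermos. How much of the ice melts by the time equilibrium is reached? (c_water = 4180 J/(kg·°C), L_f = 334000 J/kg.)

Heat available from the water dropping to 0 °C: 0.252×4180×45.7 = 48139 J.
Melting all 0.336 kg of ice would need 0.336×334000 = 112224 J.
Since 48139 < 112224 J, not all the ice melts; equilibrium is at 0 °C.
m_melted×334000 = 48139  ⇒  m_melted ≈ 0.1441 kg.

m_melted ≈ 0.144 kg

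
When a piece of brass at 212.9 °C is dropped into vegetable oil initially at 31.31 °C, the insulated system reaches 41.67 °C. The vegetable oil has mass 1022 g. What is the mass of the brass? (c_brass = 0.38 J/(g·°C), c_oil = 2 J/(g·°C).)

Taking heat into each body as positive, Σ m c ΔT = 0:
m×0.38×(41.67 − 212.9) + 1022×2×(41.67 − 31.31) = 0
-65.07 m = -21176
m = -21176/-65.07 ≈ 325.4 g

m ≈ 325 g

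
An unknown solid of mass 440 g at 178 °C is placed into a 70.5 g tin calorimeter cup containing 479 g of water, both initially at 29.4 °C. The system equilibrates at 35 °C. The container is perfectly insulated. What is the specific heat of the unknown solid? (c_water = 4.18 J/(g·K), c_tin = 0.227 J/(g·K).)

Taking heat into each body as positive, Σ m c ΔT = 0:
440·c·(35 − 178) + 479·4.18·(35 − 29.4) + 70.5·0.227·(35 − 29.4) = 0
-62920 c = -11302
c = -11302/-62920 ≈ 0.1796 J/(g·K)

c ≈ 0.18 J/(g·K)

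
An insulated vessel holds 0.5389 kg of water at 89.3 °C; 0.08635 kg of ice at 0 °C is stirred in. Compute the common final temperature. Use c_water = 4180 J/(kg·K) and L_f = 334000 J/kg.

Sum of m c ΔT and latent-heat terms is zero:
latent heat to melt: 0.08635·334000 = 28841; warm the meltwater: 360.94 T; water cools: 0.5389·4180·(T − 89.3) = 2252.6(T − 89.3)
2613.5 T = 201157 − 28841 = 172316
T ≈ 65.93 °C. Since T > 0 °C, the all-ice-melts assumption holds.

T_f ≈ 65.9 °C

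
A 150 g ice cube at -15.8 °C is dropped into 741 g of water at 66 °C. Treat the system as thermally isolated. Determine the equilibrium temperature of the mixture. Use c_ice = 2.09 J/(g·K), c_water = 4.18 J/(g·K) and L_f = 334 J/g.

T_f ≈ 40.1 °C

Energy balance with sensible and latent terms:
warm ice to 0 °C: 150·2.09·(0 − (-15.8)) = 4953.3; fusion: m_ice L_f = 150·334 = 50100; meltwater 0→T: 150·4.18·T = 627 T; water: 3097.4(T − 66)
3724.4 T = 204427 − 55053 = 149374
T ≈ 40.11 °C. Since T > 0 °C, the all-ice-melts assumption holds.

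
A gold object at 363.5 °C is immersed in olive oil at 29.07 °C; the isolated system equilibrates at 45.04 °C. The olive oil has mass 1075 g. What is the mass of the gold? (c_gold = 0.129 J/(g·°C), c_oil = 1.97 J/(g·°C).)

Net heat exchanged in the isolated system is zero:
m×0.129×(45.04 − 363.5) + 1075×1.97×(45.04 − 29.07) = 0
-41.08 m = -33820
m = -33820/-41.08 ≈ 823.3 g

m ≈ 823 g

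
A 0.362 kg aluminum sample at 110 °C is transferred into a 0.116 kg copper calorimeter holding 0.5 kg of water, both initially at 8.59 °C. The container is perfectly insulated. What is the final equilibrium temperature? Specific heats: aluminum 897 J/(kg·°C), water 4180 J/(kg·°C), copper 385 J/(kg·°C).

Energy conservation, ΣQ = 0:
0.362*897*(T − 110) + 0.5*4180*(T − 8.59) + 0.116*385*(T − 8.59) = 0
(324.71 + 2090 + 44.66) T = 324.71*110 + 2090*8.59 + 44.66*8.59
T = 54055 / 2459.4 = 22 °C

T_f ≈ 22.0 °C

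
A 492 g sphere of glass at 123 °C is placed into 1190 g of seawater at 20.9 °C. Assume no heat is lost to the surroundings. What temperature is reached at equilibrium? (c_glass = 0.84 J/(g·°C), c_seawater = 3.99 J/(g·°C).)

With ΣQ=0 the equilibrium temperature is the m·c-weighted mean:
T_f = (413.28·123 + 4748.1·20.9) / (413.28 + 4748.1)
    = 150069 / 5161.4 ≈ 29.08 °C

T_f ≈ 29.1 °C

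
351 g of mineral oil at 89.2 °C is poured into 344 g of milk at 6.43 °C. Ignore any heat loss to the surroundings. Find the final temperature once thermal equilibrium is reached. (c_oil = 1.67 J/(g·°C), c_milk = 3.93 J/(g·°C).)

Setting the total heat transfer to zero:
351*1.67*(T − 89.2) + 344*3.93*(T − 6.43) = 0
586.17(T − 89.2) + 1351.9(T − 6.43) = 0
1938.1 T = 60979
T = 60979/1938.1 ≈ 31.46 °C

T_f ≈ 31.5 °C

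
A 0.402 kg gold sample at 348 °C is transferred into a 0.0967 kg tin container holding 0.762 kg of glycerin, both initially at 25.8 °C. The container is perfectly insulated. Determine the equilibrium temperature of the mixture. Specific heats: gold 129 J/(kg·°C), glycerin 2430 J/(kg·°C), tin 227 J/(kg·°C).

With ΣQ=0 the equilibrium temperature is the m·c-weighted mean:
T_f = (51.86·348 + 1851.7·25.8 + 21.95·25.8) / (51.86 + 1851.7 + 21.95)
    = 66386 / 1925.5 ≈ 34.48 °C

T_f ≈ 34.5 °C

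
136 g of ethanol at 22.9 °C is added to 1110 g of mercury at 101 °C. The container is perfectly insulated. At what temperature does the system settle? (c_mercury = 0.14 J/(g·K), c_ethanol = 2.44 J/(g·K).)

|Q_mercury| = |Q_ethanol|:
1110*0.14*(101 − T) = 136*2.44*(T − 22.9)
155.4(101 − T) = 331.84(T − 22.9)
487.24 T = 23295  ⇒  T ≈ 47.81 °C

T_f ≈ 47.8 °C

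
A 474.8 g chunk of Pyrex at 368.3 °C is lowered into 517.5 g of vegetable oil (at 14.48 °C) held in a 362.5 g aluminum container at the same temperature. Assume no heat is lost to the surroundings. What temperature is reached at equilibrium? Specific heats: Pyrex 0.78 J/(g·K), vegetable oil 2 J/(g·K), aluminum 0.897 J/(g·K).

Heat gained plus heat lost sum to zero:
474.8×0.78×(T − 368.3) + 517.5×2×(T − 14.48) + 362.5×0.897×(T − 14.48) = 0
370.34(T − 368.3) + 1035(T − 14.48) + 325.16(T − 14.48) = 0
(370.34 + 1035 + 325.16) T = 370.34×368.3 + 1035×14.48 + 325.16×14.48
T = 156093/1730.5 ≈ 90.20 °C

T_f ≈ 90.2 °C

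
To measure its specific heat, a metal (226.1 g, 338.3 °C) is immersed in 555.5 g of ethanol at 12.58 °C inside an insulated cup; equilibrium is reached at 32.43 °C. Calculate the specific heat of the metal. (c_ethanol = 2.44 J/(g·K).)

c ≈ 0.389 J/(g·K)

Heat lost by the metal = heat gained by the ethanol:
226.1·c·(338.3 − 32.43) = 555.5·2.44·(32.43 − 12.58)
69157 c = 26905  ⇒  c ≈ 0.389 J/(g·K)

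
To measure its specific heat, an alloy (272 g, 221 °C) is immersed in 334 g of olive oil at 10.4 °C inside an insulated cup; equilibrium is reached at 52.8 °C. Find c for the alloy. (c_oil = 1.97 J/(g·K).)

c ≈ 0.61 J/(g·K)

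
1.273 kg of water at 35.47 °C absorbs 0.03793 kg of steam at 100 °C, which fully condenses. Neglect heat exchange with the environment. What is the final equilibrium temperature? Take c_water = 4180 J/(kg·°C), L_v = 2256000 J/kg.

T_f ≈ 53.0 °C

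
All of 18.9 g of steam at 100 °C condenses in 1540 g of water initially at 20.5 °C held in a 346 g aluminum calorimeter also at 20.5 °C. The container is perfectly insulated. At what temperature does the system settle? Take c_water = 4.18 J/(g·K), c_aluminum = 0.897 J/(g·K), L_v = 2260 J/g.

T_f ≈ 27.7 °C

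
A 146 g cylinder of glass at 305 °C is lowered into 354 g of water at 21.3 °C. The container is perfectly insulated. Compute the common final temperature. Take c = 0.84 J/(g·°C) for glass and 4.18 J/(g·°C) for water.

T_f ≈ 43.0 °C

Heat lost by the glass equals heat gained by the water:
146·0.84·(305 − T) = 354·4.18·(T − 21.3)
122.64(305 − T) = 1479.7(T − 21.3)
1602.4 T = 68923  ⇒  T ≈ 43.01 °C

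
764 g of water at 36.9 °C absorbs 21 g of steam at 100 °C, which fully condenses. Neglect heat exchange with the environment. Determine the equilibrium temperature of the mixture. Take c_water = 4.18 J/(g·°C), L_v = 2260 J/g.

T_f ≈ 53.1 °C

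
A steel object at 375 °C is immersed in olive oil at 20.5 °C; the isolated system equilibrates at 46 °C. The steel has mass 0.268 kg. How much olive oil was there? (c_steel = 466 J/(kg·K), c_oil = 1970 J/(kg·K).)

m ≈ 0.818 kg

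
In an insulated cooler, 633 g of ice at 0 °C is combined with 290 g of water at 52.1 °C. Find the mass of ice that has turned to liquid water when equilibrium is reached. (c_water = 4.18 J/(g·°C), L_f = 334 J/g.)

m_melted ≈ 189 g

Heat available from the water dropping to 0 °C: 290×4.18×52.1 = 63156 J.
To melt every bit of ice: 633×334 = 211422 J.
That's not enough to melt it all — equilibrium is at 0 °C with ice remaining.
m_melted×334 = 63156  ⇒  m_melted ≈ 189.1 g.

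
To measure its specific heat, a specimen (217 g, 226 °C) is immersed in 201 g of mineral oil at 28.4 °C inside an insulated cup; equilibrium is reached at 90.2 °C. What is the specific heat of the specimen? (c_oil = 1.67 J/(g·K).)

Heat lost by the specimen = heat gained by the oil:
217·c·(226 − 90.2) = 201·1.67·(90.2 − 28.4)
29469 c = 20744  ⇒  c ≈ 0.7039 J/(g·K)

c ≈ 0.704 J/(g·K)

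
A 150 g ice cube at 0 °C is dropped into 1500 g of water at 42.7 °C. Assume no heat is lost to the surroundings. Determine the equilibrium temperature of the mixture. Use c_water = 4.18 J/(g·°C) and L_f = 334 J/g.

T_f ≈ 31.6 °C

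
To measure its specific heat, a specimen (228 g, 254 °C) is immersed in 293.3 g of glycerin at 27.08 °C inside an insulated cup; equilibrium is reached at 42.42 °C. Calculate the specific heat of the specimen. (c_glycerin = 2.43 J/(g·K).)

c ≈ 0.227 J/(g·K)

Heat lost by the specimen = heat gained by the glycerin:
228×c×(254 − 42.42) = 293.3×2.43×(42.42 − 27.08)
48240 c = 10933  ⇒  c ≈ 0.2266 J/(g·K)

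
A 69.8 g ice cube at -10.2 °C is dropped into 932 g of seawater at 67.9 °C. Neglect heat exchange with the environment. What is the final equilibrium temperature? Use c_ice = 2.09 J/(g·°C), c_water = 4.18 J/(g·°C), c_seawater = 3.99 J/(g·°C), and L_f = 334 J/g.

Let T be the final temperature. ΣQ_i = 0:
ice -10.2→0 °C: 69.8·2.09·10.2 = 1488
  melt ice: 69.8·334 = 23313
  warm the meltwater: 291.76 T
  seawater cools: 932·3.99·(T − 67.9) = 3718.7(T − 67.9)
4010.4 T = 252498 − 24801 = 227697
T ≈ 56.78 °C. Since T > 0 °C, the all-ice-melts assumption holds.

T_f ≈ 56.8 °C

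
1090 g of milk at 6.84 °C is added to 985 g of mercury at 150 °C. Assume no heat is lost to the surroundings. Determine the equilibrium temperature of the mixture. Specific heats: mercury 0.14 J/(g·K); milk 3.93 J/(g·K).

T_f ≈ 11.3 °C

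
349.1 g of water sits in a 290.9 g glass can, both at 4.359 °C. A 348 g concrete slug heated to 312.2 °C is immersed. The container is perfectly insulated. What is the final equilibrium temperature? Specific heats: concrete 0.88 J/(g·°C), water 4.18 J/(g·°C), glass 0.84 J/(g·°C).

Setting the total heat transfer to zero:
348·0.88·(T − 312.2) + 349.1·4.18·(T − 4.359) + 290.9·0.84·(T − 4.359) = 0
2009.8 T = 103034
T ≈ 51.26 °C

T_f ≈ 51.3 °C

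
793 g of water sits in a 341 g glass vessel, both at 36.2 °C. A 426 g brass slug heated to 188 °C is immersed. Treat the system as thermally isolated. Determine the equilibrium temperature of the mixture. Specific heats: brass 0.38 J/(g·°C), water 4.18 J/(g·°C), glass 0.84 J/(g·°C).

T_f ≈ 42.7 °C

Net heat exchanged in the isolated system is zero:
426·0.38·(T − 188) + 793·4.18·(T − 36.2) + 341·0.84·(T − 36.2) = 0
161.88(T − 188) + 3314.7(T − 36.2) + 286.44(T − 36.2) = 0
3763.1 T = 160796
T = 160796 / 3763.1 = 42.7 °C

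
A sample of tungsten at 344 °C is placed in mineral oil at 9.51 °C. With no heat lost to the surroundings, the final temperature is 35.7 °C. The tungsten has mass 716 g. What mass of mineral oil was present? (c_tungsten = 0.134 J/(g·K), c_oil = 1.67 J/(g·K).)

m ≈ 676 g

|Q_tungsten| = |Q_oil|:
716·0.134·(344 − 35.7) = m·1.67·(35.7 − 9.51)
43.74 m = 29580  ⇒  m ≈ 676.3 g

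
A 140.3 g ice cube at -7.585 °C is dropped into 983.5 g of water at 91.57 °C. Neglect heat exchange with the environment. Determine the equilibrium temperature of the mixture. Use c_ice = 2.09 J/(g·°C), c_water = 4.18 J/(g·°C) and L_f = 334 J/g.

T_f ≈ 69.7 °C

Energy balance with sensible and latent terms:
ice -7.585→0 °C: 140.3·2.09·7.585 = 2224.1
  fusion: m_ice L_f = 140.3·334 = 46860
  meltwater 0→T: 140.3·4.18·T = 586.45 T
  water cools: 983.5·4.18·(T − 91.57) = 4111(T − 91.57)
4697.5 T = 376447 − 49084 = 327363
T ≈ 69.69 °C. Since T > 0 °C, the all-ice-melts assumption holds.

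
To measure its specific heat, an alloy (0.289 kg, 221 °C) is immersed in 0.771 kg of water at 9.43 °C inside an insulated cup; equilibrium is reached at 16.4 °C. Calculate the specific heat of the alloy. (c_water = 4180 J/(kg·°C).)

c ≈ 380 J/(kg·°C)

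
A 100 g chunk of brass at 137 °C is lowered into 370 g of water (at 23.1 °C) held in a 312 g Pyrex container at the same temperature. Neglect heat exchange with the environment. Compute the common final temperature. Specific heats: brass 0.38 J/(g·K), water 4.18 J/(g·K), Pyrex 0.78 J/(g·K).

T_f ≈ 25.5 °C

Setting the total heat transfer to zero:
100×0.38×(T − 137) + 370×4.18×(T − 23.1) + 312×0.78×(T − 23.1) = 0
1828 T = 46554
T ≈ 25.47 °C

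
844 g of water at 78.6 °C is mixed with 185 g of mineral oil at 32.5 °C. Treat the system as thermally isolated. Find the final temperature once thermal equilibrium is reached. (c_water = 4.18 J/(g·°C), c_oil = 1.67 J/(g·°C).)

Setting the total heat transfer to zero:
844*4.18*(T − 78.6) + 185*1.67*(T − 32.5) = 0
(3527.9 + 308.95) T = 3527.9*78.6 + 308.95*32.5
T = 287335/3836.9 ≈ 74.89 °C

T_f ≈ 74.9 °C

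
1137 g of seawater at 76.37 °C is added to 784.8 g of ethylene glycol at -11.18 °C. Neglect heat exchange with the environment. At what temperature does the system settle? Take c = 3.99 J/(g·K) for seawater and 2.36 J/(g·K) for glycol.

Setting the total heat transfer to zero:
1137×3.99×(T − 76.37) + 784.8×2.36×(T − (-11.18)) = 0
4536.6(T − 76.37) + 1852.1(T − (-11.18)) = 0
(4536.6 + 1852.1) T = 4536.6×76.37 + 1852.1×(-11.18)
T = 325756/6388.8 ≈ 50.99 °C

T_f ≈ 51.0 °C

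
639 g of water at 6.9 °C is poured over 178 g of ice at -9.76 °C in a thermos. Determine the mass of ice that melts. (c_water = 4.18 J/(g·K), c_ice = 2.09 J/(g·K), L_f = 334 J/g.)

Water can give up m c ΔT = 639×4.18×6.9 = 18430 J before reaching 0 °C.
Warming the ice to 0 °C takes 178×2.09×9.76 = 3630.9 J, leaving 14799 J for melting.
To melt every bit of ice: 178×334 = 59452 J.
Since 14799 < 59452 J, not all the ice melts; equilibrium is at 0 °C.
Mass melted = 14799/334 ≈ 44.31 g.

m_melted ≈ 44.3 g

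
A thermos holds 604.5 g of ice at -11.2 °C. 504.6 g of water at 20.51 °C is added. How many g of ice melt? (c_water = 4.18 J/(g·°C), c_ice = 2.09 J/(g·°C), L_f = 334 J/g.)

Water can give up m c ΔT = 504.6·4.18·20.51 = 43260 J before reaching 0 °C.
Of that, 604.5·2.09·11.2 = 14150 J goes to bring the ice to 0 °C, leaving 29110 J.
To melt every bit of ice: 604.5·334 = 201903 J.
That's not enough to melt it all — equilibrium is at 0 °C with ice remaining.
m_melted·334 = 29110  ⇒  m_melted ≈ 87.16 g.

m_melted ≈ 87.2 g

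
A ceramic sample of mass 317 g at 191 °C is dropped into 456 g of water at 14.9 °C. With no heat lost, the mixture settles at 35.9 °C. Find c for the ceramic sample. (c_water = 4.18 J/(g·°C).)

c ≈ 0.814 J/(g·°C)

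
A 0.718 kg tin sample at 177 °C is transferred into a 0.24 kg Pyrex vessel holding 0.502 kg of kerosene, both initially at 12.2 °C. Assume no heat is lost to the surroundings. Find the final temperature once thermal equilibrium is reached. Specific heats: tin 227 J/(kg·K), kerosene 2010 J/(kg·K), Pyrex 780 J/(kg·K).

T_f ≈ 32.0 °C

Heat gained plus heat lost sum to zero:
0.718×227×(T − 177) + 0.502×2010×(T − 12.2) + 0.24×780×(T − 12.2) = 0
162.99(T − 177) + 1009(T − 12.2) + 187.2(T − 12.2) = 0
(162.99 + 1009 + 187.2) T = 162.99×177 + 1009×12.2 + 187.2×12.2
T = 43442/1359.2 ≈ 31.96 °C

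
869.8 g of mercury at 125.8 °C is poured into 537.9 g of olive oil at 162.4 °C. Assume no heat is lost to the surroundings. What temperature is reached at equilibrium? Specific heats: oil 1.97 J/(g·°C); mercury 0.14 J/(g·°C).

Setting the total heat transfer to zero:
537.9*1.97*(T − 162.4) + 869.8*0.14*(T − 125.8) = 0
1059.7(T − 162.4) + 121.77(T − 125.8) = 0
(1059.7 + 121.77) T = 1059.7*162.4 + 121.77*125.8
T = 187408 / 1181.4 = 159 °C

T_f ≈ 158.6 °C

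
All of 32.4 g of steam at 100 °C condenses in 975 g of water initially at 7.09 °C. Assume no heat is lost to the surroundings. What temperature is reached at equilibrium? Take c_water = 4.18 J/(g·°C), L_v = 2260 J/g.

T_f ≈ 27.5 °C

Energy conservation, ΣQ = 0:
steam→water at 100 °C releases m L_v = 32.4×2260 = 73224; condensate cools 100→T: 32.4×4.18×(T − 100) = 135.43(T − 100); water warms: 975×4.18×(T − 7.09) = 4075.5(T − 7.09)
4210.9 T = 73224 + 13543 + 28895 = 115662
T ≈ 27.47 °C — below 100 °C, confirming all the steam condensed.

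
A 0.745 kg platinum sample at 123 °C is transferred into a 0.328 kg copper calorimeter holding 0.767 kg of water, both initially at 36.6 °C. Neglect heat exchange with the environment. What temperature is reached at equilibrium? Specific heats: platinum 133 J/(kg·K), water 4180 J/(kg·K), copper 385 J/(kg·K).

T_f ≈ 39.1 °C

Heat gained plus heat lost sum to zero:
0.745×133×(T − 123) + 0.767×4180×(T − 36.6) + 0.328×385×(T − 36.6) = 0
3431.4 T = 134151
T = 134151/3431.4 ≈ 39.09 °C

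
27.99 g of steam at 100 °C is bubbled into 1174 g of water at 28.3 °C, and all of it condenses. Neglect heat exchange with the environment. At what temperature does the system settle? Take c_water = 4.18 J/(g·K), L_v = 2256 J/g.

Taking heat into each body as positive, Σ m c ΔT = 0:
condense steam: −27.99×2256 = −63145
  condensed water 100 °C→T: 117(T − 100)
  original water: 4907.3(T − 28.3)
5024.3 T = 63145 + 11700 + 138877 = 213722
T ≈ 42.54 °C, under the boiling point, so the assumption holds.

T_f ≈ 42.5 °C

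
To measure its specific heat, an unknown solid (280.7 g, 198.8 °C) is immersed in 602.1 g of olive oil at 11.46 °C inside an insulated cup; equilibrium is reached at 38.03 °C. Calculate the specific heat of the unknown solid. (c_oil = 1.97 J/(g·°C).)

Heat lost by the unknown solid = heat gained by the oil:
280.7·c·(198.8 − 38.03) = 602.1·1.97·(38.03 − 11.46)
45128 c = 31516  ⇒  c ≈ 0.6984 J/(g·°C)

c ≈ 0.698 J/(g·°C)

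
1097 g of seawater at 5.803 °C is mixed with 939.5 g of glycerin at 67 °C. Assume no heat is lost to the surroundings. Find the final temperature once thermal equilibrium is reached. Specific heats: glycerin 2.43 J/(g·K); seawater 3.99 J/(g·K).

T_f ≈ 26.8 °C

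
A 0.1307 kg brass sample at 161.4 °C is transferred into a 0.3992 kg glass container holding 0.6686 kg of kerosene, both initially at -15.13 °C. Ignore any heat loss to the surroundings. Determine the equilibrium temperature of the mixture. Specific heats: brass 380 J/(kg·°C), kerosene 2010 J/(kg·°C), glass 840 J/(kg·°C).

Net heat exchanged in the isolated system is zero:
0.1307×380×(T − 161.4) + 0.6686×2010×(T − (-15.13)) + 0.3992×840×(T − (-15.13)) = 0
1728.9 T = -17390
T = -17390/1728.9 ≈ -10.06 °C

T_f ≈ -10.1 °C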